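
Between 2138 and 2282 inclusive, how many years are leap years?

Multiples of 4 in [2138,2282]: 36.
Of those, multiples of 100: 1 (not leap unless ÷400).
Multiples of 400: 0.
Leap years = 36 − 1 + 0 = 35.

35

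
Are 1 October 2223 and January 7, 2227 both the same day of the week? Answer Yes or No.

From Oct 1, 2223 to Jan 7, 2227 is 1194 days.
1194 mod 7 = 4, so they are different weekdays.
(Oct 1, 2223 is a Wednesday; Jan 7, 2227 is a Sunday.)

No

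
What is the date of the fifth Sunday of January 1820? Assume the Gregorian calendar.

January 1, 1820 is a Saturday.
The first Sunday is therefore January 2 (1 days later).
The fifth Sunday is 2 + 4×7 = January 30.

January 30, 1820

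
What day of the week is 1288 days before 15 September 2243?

Sep 15, 2243 is a Friday.
1288 mod 7 = 0, so 1288 days before a Friday is Friday − 0 = Friday.

Friday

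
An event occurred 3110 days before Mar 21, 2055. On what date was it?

−365 (one year) → Mar 21, 2054 (2745 left).
−365 (one year) → Mar 21, 2053 (2380 left).
−365 (one year) → Mar 21, 2052 (2015 left).
−366 (one year; includes Feb 29, 2052) → Mar 21, 2051 (1649 left).
−365 (one year) → Mar 21, 2050 (1284 left).
−365 (one year) → Mar 21, 2049 (919 left).
−365 (one year) → Mar 21, 2048 (554 left).
−366 (one year; includes Feb 29, 2048) → Mar 21, 2047 (188 left).
−21 → Feb 28, 2047 (end of Feb, 28 days; 167 left).
−28 → Jan 31, 2047 (end of Jan, 31 days; 139 left).
−31 → Dec 31, 2046 (end of Dec, 31 days; 108 left).
−31 → Nov 30, 2046 (end of Nov, 30 days; 77 left).
−30 → Oct 31, 2046 (end of Oct, 31 days; 47 left).
−31 → Sep 30, 2046 (end of Sep, 30 days; 16 left).
−16 → Sep 14, 2046.

September 14, 2046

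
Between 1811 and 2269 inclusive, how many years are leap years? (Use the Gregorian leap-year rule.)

Multiples of 4 in [1811,2269]: 115.
Of those, multiples of 100: 4 (not leap unless ÷400).
Multiples of 400: 1.
Leap years = 115 − 4 + 1 = 112.

112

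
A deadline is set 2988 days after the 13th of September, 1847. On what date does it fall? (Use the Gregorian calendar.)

+366 (one year; includes Feb 29, 1848) → Sep 13, 1848 (2622 left).
+365 (one year) → Sep 13, 1849 (2257 left).
+365 (one year) → Sep 13, 1850 (1892 left).
+365 (one year) → Sep 13, 1851 (1527 left).
+366 (one year; includes Feb 29, 1852) → Sep 13, 1852 (1161 left).
+365 (one year) → Sep 13, 1853 (796 left).
+365 (one year) → Sep 13, 1854 (431 left).
+365 (one year) → Sep 13, 1855 (66 left).
Sep has 30 days: +18 → Oct 1, 1855 (48 left).
Oct has 31 days: +31 → Nov 1, 1855 (17 left).
+17 → Nov 18, 1855.

November 18, 1855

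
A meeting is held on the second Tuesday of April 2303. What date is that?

April 14, 2303

April 1, 2303 is a Wednesday.
The first Tuesday is therefore April 7 (6 days later).
The second Tuesday is 7 + 1×7 = April 14.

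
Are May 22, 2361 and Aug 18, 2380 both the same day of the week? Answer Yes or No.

Yes

From May 22, 2361 to Aug 18, 2380 is 7028 days.
7028 mod 7 = 0, so they are the same weekday.
(May 22, 2361 is a Monday; Aug 18, 2380 is a Monday.)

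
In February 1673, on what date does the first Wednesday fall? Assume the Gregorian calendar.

February 1, 1673 is a Wednesday.
The first Wednesday is therefore February 1 (same day).

February 1, 1673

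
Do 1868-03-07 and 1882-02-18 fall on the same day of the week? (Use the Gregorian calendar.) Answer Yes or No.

Yes

From Mar 7, 1868 to Feb 18, 1882 is 5096 days.
5096 mod 7 = 0, so they are the same weekday.
(Mar 7, 1868 is a Saturday; Feb 18, 1882 is a Saturday.)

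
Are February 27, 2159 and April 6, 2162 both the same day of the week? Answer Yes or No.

From Feb 27, 2159 to Apr 6, 2162 is 1134 days.
1134 mod 7 = 0, so they are the same weekday.
(Feb 27, 2159 is a Tuesday; Apr 6, 2162 is a Tuesday.)

Yes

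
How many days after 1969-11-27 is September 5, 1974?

1743

Nov 27, 1969 → Nov 27, 1970: 365 days.
Nov 27, 1970 → Nov 27, 1971: 365 days.
Nov 27, 1971 → Nov 27, 1972: 366 days (Feb 29, 1972 is in that span).
Nov 27, 1972 → Nov 27, 1973: 365 days.
Nov 27, 1973 → Dec 27, 1973: 30 days (November has 30).
Dec 27, 1973 → Jan 27, 1974: 31 days (December has 31).
Jan 27, 1974 → Feb 27, 1974: 31 days (January has 31).
Feb 27, 1974 → Mar 27, 1974: 28 days (February has 28).
Mar 27, 1974 → Apr 27, 1974: 31 days (March has 31).
Apr 27, 1974 → May 27, 1974: 30 days (April has 30).
May 27, 1974 → Jun 27, 1974: 31 days (May has 31).
Jun 27, 1974 → Jul 27, 1974: 30 days (June has 30).
Jul 27, 1974 → Aug 27, 1974: 31 days (July has 31).
Aug 27, 1974 → Sep 5, 1974: 9 days.
Total: 1743 days.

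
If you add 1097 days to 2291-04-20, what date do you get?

+366 (one year; includes Feb 29, 2292) → Apr 20, 2292 (731 left).
+365 (one year) → Apr 20, 2293 (366 left).
Apr has 30 days: +11 → May 1, 2293 (355 left).
May has 31 days: +31 → Jun 1, 2293 (324 left).
Jun has 30 days: +30 → Jul 1, 2293 (294 left).
Jul has 31 days: +31 → Aug 1, 2293 (263 left).
Aug has 31 days: +31 → Sep 1, 2293 (232 left).
Sep has 30 days: +30 → Oct 1, 2293 (202 left).
Oct has 31 days: +31 → Nov 1, 2293 (171 left).
Nov has 30 days: +30 → Dec 1, 2293 (141 left).
Dec has 31 days: +31 → Jan 1, 2294 (110 left).
Jan has 31 days: +31 → Feb 1, 2294 (79 left).
Feb has 28 days: +28 → Mar 1, 2294 (51 left).
Mar has 31 days: +31 → Apr 1, 2294 (20 left).
+20 → Apr 21, 2294.

April 21, 2294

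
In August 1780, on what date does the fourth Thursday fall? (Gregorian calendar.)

August 24, 1780

August 1, 1780 is a Tuesday.
The first Thursday is therefore August 3 (2 days later).
The fourth Thursday is 3 + 3×7 = August 24.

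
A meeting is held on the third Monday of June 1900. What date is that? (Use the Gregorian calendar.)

June 18, 1900

June 1, 1900 is a Friday.
The first Monday is therefore June 4 (3 days later).
The third Monday is 4 + 2×7 = June 18.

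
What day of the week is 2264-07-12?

Doomsday rule: the anchor day for the 2200s is Friday. For year 64: 64÷12 = 5 r 4, and 4÷4 = 1, so 5+4+1 = 10.
Friday + 10 ≡ Monday — that's 2264's doomsday.
In July the doomsday date is Jul 11.
Jul 12 is 1 day after Jul 11; 1 mod 7 = 1, so Monday + 1 = Tuesday.

Tuesday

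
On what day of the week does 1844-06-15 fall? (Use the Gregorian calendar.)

Doomsday rule: the anchor day for the 1800s is Friday. For year 44: 44÷12 = 3 r 8, and 8÷4 = 2, so 3+8+2 = 13.
Friday + 13 ≡ Thursday — that's 1844's doomsday.
In June the doomsday date is Jun 6.
Jun 15 is 9 days after Jun 6; 9 mod 7 = 2, so Thursday + 2 = Saturday.

Saturday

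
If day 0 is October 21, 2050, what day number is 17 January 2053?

819

Oct 21, 2050 → Oct 21, 2051: 365 days.
Oct 21, 2051 → Oct 21, 2052: 366 days (Feb 29, 2052 is in that span).
Oct 21, 2052 → Nov 21, 2052: 31 days (October has 31).
Nov 21, 2052 → Dec 21, 2052: 30 days (November has 30).
Dec 21, 2052 → Jan 17, 2053: 27 days.
Total: 819 days.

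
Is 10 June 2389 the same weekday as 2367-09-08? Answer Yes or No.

From Sep 8, 2367 to Jun 10, 2389 is 7946 days.
7946 mod 7 = 1, so they are different weekdays.
(Sep 8, 2367 is a Friday; Jun 10, 2389 is a Saturday.)

No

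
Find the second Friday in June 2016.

June 1, 2016 is a Wednesday.
The first Friday is therefore June 3 (2 days later).
The second Friday is 3 + 1×7 = June 10.

June 10, 2016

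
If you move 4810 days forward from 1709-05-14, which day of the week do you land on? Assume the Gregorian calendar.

Wednesday

May 14, 1709 is a Tuesday.
4810 mod 7 = 1, so 4810 days after a Tuesday is Tuesday + 1 = Wednesday.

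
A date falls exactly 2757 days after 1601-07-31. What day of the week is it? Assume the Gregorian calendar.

Jul 31, 1601 is a Tuesday.
2757 mod 7 = 6, so 2757 days after a Tuesday is Tuesday + 6 = Monday.

Monday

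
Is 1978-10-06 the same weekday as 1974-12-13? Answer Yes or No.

From Dec 13, 1974 to Oct 6, 1978 is 1393 days.
1393 mod 7 = 0, so they are the same weekday.
(Dec 13, 1974 is a Friday; Oct 6, 1978 is a Friday.)

Yes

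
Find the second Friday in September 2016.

September 1, 2016 is a Thursday.
The first Friday is therefore September 2 (1 days later).
The second Friday is 2 + 1×7 = September 9.

September 9, 2016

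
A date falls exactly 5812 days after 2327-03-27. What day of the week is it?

Tuesday

First find the weekday of Mar 27, 2327. Doomsday rule: the anchor day for the 2300s is Wednesday. For year 27: 27÷12 = 2 r 3, and 3÷4 = 0, so 2+3+0 = 5.
Wednesday + 5 ≡ Monday — that's 2327's doomsday.
In March the doomsday date is Mar 14.
Mar 27 is 13 days after Mar 14; 13 mod 7 = 6, so Monday + 6 = Sunday.
5812 mod 7 = 2, so 5812 days after a Sunday is Sunday + 2 = Tuesday.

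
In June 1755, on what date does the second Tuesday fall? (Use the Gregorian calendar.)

June 1, 1755 is a Sunday.
The first Tuesday is therefore June 3 (2 days later).
The second Tuesday is 3 + 1×7 = June 10.

June 10, 1755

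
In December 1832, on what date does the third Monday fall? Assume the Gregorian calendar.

December 1, 1832 is a Saturday.
The first Monday is therefore December 3 (2 days later).
The third Monday is 3 + 2×7 = December 17.

December 17, 1832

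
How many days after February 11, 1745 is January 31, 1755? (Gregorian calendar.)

3641

Feb 11, 1745 → Feb 11, 1746: 365 days.
Feb 11, 1746 → Feb 11, 1747: 365 days.
Feb 11, 1747 → Feb 11, 1748: 365 days.
Feb 11, 1748 → Feb 11, 1749: 366 days (Feb 29, 1748 is in that span).
Feb 11, 1749 → Feb 11, 1750: 365 days.
Feb 11, 1750 → Feb 11, 1751: 365 days.
Feb 11, 1751 → Feb 11, 1752: 365 days.
Feb 11, 1752 → Feb 11, 1753: 366 days (Feb 29, 1752 is in that span).
Feb 11, 1753 → Feb 11, 1754: 365 days.
Feb 11, 1754 → Mar 11, 1754: 28 days (February has 28).
Mar 11, 1754 → Apr 11, 1754: 31 days (March has 31).
Apr 11, 1754 → May 11, 1754: 30 days (April has 30).
May 11, 1754 → Jun 11, 1754: 31 days (May has 31).
Jun 11, 1754 → Jul 11, 1754: 30 days (June has 30).
Jul 11, 1754 → Aug 11, 1754: 31 days (July has 31).
Aug 11, 1754 → Sep 11, 1754: 31 days (August has 31).
Sep 11, 1754 → Oct 11, 1754: 30 days (September has 30).
Oct 11, 1754 → Nov 11, 1754: 31 days (October has 31).
Nov 11, 1754 → Dec 11, 1754: 30 days (November has 30).
Dec 11, 1754 → Jan 11, 1755: 31 days (December has 31).
Jan 11, 1755 → Jan 31, 1755: 20 days.
Total: 3641 days.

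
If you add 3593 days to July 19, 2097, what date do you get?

+365 (one year) → Jul 19, 2098 (3228 left).
+365 (one year) → Jul 19, 2099 (2863 left).
+365 (one year) → Jul 19, 2100 (2498 left).
+365 (one year) → Jul 19, 2101 (2133 left).
+365 (one year) → Jul 19, 2102 (1768 left).
+365 (one year) → Jul 19, 2103 (1403 left).
+366 (one year; includes Feb 29, 2104) → Jul 19, 2104 (1037 left).
+365 (one year) → Jul 19, 2105 (672 left).
+365 (one year) → Jul 19, 2106 (307 left).
Jul has 31 days: +13 → Aug 1, 2106 (294 left).
Aug has 31 days: +31 → Sep 1, 2106 (263 left).
Sep has 30 days: +30 → Oct 1, 2106 (233 left).
Oct has 31 days: +31 → Nov 1, 2106 (202 left).
Nov has 30 days: +30 → Dec 1, 2106 (172 left).
Dec has 31 days: +31 → Jan 1, 2107 (141 left).
Jan has 31 days: +31 → Feb 1, 2107 (110 left).
Feb has 28 days: +28 → Mar 1, 2107 (82 left).
Mar has 31 days: +31 → Apr 1, 2107 (51 left).
Apr has 30 days: +30 → May 1, 2107 (21 left).
+21 → May 22, 2107.

May 22, 2107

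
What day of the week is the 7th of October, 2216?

Doomsday rule: the anchor day for the 2200s is Friday. For year 16: 16÷12 = 1 r 4, and 4÷4 = 1, so 1+4+1 = 6.
Friday + 6 ≡ Thursday — that's 2216's doomsday.
In October the doomsday date is Oct 10.
Oct 7 is 3 days before Oct 10; 3 mod 7 = 3, so Thursday − 3 = Monday.

Monday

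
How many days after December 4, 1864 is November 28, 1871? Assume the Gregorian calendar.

2550

Dec 4, 1864 → Dec 4, 1865: 365 days.
Dec 4, 1865 → Dec 4, 1866: 365 days.
Dec 4, 1866 → Dec 4, 1867: 365 days.
Dec 4, 1867 → Dec 4, 1868: 366 days (Feb 29, 1868 is in that span).
Dec 4, 1868 → Dec 4, 1869: 365 days.
Dec 4, 1869 → Dec 4, 1870: 365 days.
Dec 4, 1870 → Jan 4, 1871: 31 days (December has 31).
Jan 4, 1871 → Feb 4, 1871: 31 days (January has 31).
Feb 4, 1871 → Mar 4, 1871: 28 days (February has 28).
Mar 4, 1871 → Apr 4, 1871: 31 days (March has 31).
Apr 4, 1871 → May 4, 1871: 30 days (April has 30).
May 4, 1871 → Jun 4, 1871: 31 days (May has 31).
Jun 4, 1871 → Jul 4, 1871: 30 days (June has 30).
Jul 4, 1871 → Aug 4, 1871: 31 days (July has 31).
Aug 4, 1871 → Sep 4, 1871: 31 days (August has 31).
Sep 4, 1871 → Oct 4, 1871: 30 days (September has 30).
Oct 4, 1871 → Nov 4, 1871: 31 days (October has 31).
Nov 4, 1871 → Nov 28, 1871: 24 days.
Total: 2550 days.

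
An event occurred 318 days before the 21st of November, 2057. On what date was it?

−21 → Oct 31, 2057 (end of Oct, 31 days; 297 left).
−31 → Sep 30, 2057 (end of Sep, 30 days; 266 left).
−30 → Aug 31, 2057 (end of Aug, 31 days; 236 left).
−31 → Jul 31, 2057 (end of Jul, 31 days; 205 left).
−31 → Jun 30, 2057 (end of Jun, 30 days; 174 left).
−30 → May 31, 2057 (end of May, 31 days; 144 left).
−31 → Apr 30, 2057 (end of Apr, 30 days; 113 left).
−30 → Mar 31, 2057 (end of Mar, 31 days; 83 left).
−31 → Feb 28, 2057 (end of Feb, 28 days; 52 left).
−28 → Jan 31, 2057 (end of Jan, 31 days; 24 left).
−24 → Jan 7, 2057.

January 7, 2057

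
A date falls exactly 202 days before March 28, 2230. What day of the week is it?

Monday

Mar 28, 2230 is a Sunday.
202 mod 7 = 6, so 202 days before a Sunday is Sunday − 6 = Monday.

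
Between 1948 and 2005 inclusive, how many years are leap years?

Multiples of 4 in [1948,2005]: 15.
Of those, multiples of 100: 1 (not leap unless ÷400).
Multiples of 400: 1.
Leap years = 15 − 1 + 1 = 15.

15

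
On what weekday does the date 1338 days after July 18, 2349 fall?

First find the weekday of Jul 18, 2349. Doomsday rule: the anchor day for the 2300s is Wednesday. For year 49: 49÷12 = 4 r 1, and 1÷4 = 0, so 4+1+0 = 5.
Wednesday + 5 ≡ Monday — that's 2349's doomsday.
In July the doomsday date is Jul 11.
Jul 18 is 7 days after Jul 11; 7 mod 7 = 0, so Monday + 0 = Monday.
1338 mod 7 = 1, so 1338 days after a Monday is Monday + 1 = Tuesday.

Tuesday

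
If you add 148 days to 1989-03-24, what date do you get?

Mar has 31 days: +8 → Apr 1, 1989 (140 left).
Apr has 30 days: +30 → May 1, 1989 (110 left).
May has 31 days: +31 → Jun 1, 1989 (79 left).
Jun has 30 days: +30 → Jul 1, 1989 (49 left).
Jul has 31 days: +31 → Aug 1, 1989 (18 left).
+18 → Aug 19, 1989.

August 19, 1989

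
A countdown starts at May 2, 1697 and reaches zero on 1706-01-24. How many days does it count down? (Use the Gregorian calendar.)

May 2, 1697 → May 2, 1698: 365 days.
May 2, 1698 → May 2, 1699: 365 days.
May 2, 1699 → May 2, 1700: 365 days.
May 2, 1700 → May 2, 1701: 365 days.
May 2, 1701 → May 2, 1702: 365 days.
May 2, 1702 → May 2, 1703: 365 days.
May 2, 1703 → May 2, 1704: 366 days (Feb 29, 1704 is in that span).
May 2, 1704 → May 2, 1705: 365 days.
May 2, 1705 → Jun 2, 1705: 31 days (May has 31).
Jun 2, 1705 → Jul 2, 1705: 30 days (June has 30).
Jul 2, 1705 → Aug 2, 1705: 31 days (July has 31).
Aug 2, 1705 → Sep 2, 1705: 31 days (August has 31).
Sep 2, 1705 → Oct 2, 1705: 30 days (September has 30).
Oct 2, 1705 → Nov 2, 1705: 31 days (October has 31).
Nov 2, 1705 → Dec 2, 1705: 30 days (November has 30).
Dec 2, 1705 → Jan 2, 1706: 31 days (December has 31).
Jan 2, 1706 → Jan 24, 1706: 22 days.
Total: 3188 days.

3188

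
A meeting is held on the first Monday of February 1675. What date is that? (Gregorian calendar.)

February 1, 1675 is a Friday.
The first Monday is therefore February 4 (3 days later).

February 4, 1675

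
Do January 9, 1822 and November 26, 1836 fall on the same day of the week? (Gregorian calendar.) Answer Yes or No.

No

From Jan 9, 1822 to Nov 26, 1836 is 5435 days.
5435 mod 7 = 3, so they are different weekdays.
(Jan 9, 1822 is a Wednesday; Nov 26, 1836 is a Saturday.)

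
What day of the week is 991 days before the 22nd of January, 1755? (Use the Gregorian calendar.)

Saturday

First find the weekday of Jan 22, 1755. Doomsday rule: the anchor day for the 1700s is Sunday. For year 55: 55÷12 = 4 r 7, and 7÷4 = 1, so 4+7+1 = 12.
Sunday + 12 ≡ Friday — that's 1755's doomsday.
In January the doomsday date is Jan 3 (1755 is not a leap year).
Jan 22 is 19 days after Jan 3; 19 mod 7 = 5, so Friday + 5 = Wednesday.
991 mod 7 = 4, so 991 days before a Wednesday is Wednesday − 4 = Saturday.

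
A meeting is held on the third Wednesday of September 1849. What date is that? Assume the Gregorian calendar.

September 1, 1849 is a Saturday.
The first Wednesday is therefore September 5 (4 days later).
The third Wednesday is 5 + 2×7 = September 19.

September 19, 1849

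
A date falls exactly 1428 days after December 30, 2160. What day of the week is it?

Tuesday

Dec 30, 2160 is a Tuesday.
1428 mod 7 = 0, so 1428 days after a Tuesday is Tuesday + 0 = Tuesday.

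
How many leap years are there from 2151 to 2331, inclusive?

43

Multiples of 4 in [2151,2331]: 45.
Of those, multiples of 100: 2 (not leap unless ÷400).
Multiples of 400: 0.
Leap years = 45 − 2 + 0 = 43.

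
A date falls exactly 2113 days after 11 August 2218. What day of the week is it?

Aug 11, 2218 is a Tuesday.
2113 mod 7 = 6, so 2113 days after a Tuesday is Tuesday + 6 = Monday.

Monday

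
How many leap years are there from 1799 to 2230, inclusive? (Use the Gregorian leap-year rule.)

104

Multiples of 4 in [1799,2230]: 108.
Of those, multiples of 100: 5 (not leap unless ÷400).
Multiples of 400: 1.
Leap years = 108 − 5 + 1 = 104.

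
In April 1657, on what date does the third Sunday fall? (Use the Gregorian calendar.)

April 15, 1657

April 1, 1657 is a Sunday.
The first Sunday is therefore April 1 (same day).
The third Sunday is 1 + 2×7 = April 15.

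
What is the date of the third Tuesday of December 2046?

December 1, 2046 is a Saturday.
The first Tuesday is therefore December 4 (3 days later).
The third Tuesday is 4 + 2×7 = December 18.

December 18, 2046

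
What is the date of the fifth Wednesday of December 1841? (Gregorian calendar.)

December 1, 1841 is a Wednesday.
The first Wednesday is therefore December 1 (same day).
The fifth Wednesday is 1 + 4×7 = December 29.

December 29, 1841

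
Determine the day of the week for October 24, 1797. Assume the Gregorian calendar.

Tuesday

Doomsday rule: the anchor day for the 1700s is Sunday. For year 97: 97÷12 = 8 r 1, and 1÷4 = 0, so 8+1+0 = 9.
Sunday + 9 ≡ Tuesday — that's 1797's doomsday.
In October the doomsday date is Oct 10.
Oct 24 is 14 days after Oct 10; 14 mod 7 = 0, so Tuesday + 0 = Tuesday.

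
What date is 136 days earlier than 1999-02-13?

−13 → Jan 31, 1999 (end of Jan, 31 days; 123 left).
−31 → Dec 31, 1998 (end of Dec, 31 days; 92 left).
−31 → Nov 30, 1998 (end of Nov, 30 days; 61 left).
−30 → Oct 31, 1998 (end of Oct, 31 days; 31 left).
−31 → Sep 30, 1998 (end of Sep, 30 days; 0 left).

September 30, 1998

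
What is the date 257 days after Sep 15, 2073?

Sep has 30 days: +16 → Oct 1, 2073 (241 left).
Oct has 31 days: +31 → Nov 1, 2073 (210 left).
Nov has 30 days: +30 → Dec 1, 2073 (180 left).
Dec has 31 days: +31 → Jan 1, 2074 (149 left).
Jan has 31 days: +31 → Feb 1, 2074 (118 left).
Feb has 28 days: +28 → Mar 1, 2074 (90 left).
Mar has 31 days: +31 → Apr 1, 2074 (59 left).
Apr has 30 days: +30 → May 1, 2074 (29 left).
+29 → May 30, 2074.

May 30, 2074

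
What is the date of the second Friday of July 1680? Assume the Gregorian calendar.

July 12, 1680

July 1, 1680 is a Monday.
The first Friday is therefore July 5 (4 days later).
The second Friday is 5 + 1×7 = July 12.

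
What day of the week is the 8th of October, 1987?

Doomsday rule: the anchor day for the 1900s is Wednesday. For year 87: 87÷12 = 7 r 3, and 3÷4 = 0, so 7+3+0 = 10.
Wednesday + 10 ≡ Saturday — that's 1987's doomsday.
In October the doomsday date is Oct 10.
Oct 8 is 2 days before Oct 10; 2 mod 7 = 2, so Saturday − 2 = Thursday.

Thursday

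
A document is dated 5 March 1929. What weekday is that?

Doomsday rule: the anchor day for the 1900s is Wednesday. For year 29: 29÷12 = 2 r 5, and 5÷4 = 1, so 2+5+1 = 8.
Wednesday + 8 ≡ Thursday — that's 1929's doomsday.
In March the doomsday date is Mar 14.
Mar 5 is 9 days before Mar 14; 9 mod 7 = 2, so Thursday − 2 = Tuesday.

Tuesday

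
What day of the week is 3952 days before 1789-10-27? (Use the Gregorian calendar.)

Oct 27, 1789 is a Tuesday.
3952 mod 7 = 4, so 3952 days before a Tuesday is Tuesday − 4 = Friday.

Friday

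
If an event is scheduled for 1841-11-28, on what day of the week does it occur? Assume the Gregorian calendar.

Doomsday rule: the anchor day for the 1800s is Friday. For year 41: 41÷12 = 3 r 5, and 5÷4 = 1, so 3+5+1 = 9.
Friday + 9 ≡ Sunday — that's 1841's doomsday.
In November the doomsday date is Nov 7.
Nov 28 is 21 days after Nov 7; 21 mod 7 = 0, so Sunday + 0 = Sunday.

Sunday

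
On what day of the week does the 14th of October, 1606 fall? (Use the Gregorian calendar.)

Saturday

Doomsday rule: the anchor day for the 1600s is Tuesday. For year 06: 6÷12 = 0 r 6, and 6÷4 = 1, so 0+6+1 = 7.
Tuesday + 7 ≡ Tuesday — that's 1606's doomsday.
In October the doomsday date is Oct 10.
Oct 14 is 4 days after Oct 10; 4 mod 7 = 4, so Tuesday + 4 = Saturday.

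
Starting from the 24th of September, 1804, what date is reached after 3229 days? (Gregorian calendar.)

July 28, 1813

+365 (one year) → Sep 24, 1805 (2864 left).
+365 (one year) → Sep 24, 1806 (2499 left).
+365 (one year) → Sep 24, 1807 (2134 left).
+366 (one year; includes Feb 29, 1808) → Sep 24, 1808 (1768 left).
+365 (one year) → Sep 24, 1809 (1403 left).
+365 (one year) → Sep 24, 1810 (1038 left).
+365 (one year) → Sep 24, 1811 (673 left).
+366 (one year; includes Feb 29, 1812) → Sep 24, 1812 (307 left).
Sep has 30 days: +7 → Oct 1, 1812 (300 left).
Oct has 31 days: +31 → Nov 1, 1812 (269 left).
Nov has 30 days: +30 → Dec 1, 1812 (239 left).
Dec has 31 days: +31 → Jan 1, 1813 (208 left).
Jan has 31 days: +31 → Feb 1, 1813 (177 left).
Feb has 28 days: +28 → Mar 1, 1813 (149 left).
Mar has 31 days: +31 → Apr 1, 1813 (118 left).
Apr has 30 days: +30 → May 1, 1813 (88 left).
May has 31 days: +31 → Jun 1, 1813 (57 left).
Jun has 30 days: +30 → Jul 1, 1813 (27 left).
+27 → Jul 28, 1813.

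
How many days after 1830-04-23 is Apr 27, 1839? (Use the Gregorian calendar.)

3291

Apr 23, 1830 → Apr 23, 1831: 365 days.
Apr 23, 1831 → Apr 23, 1832: 366 days (Feb 29, 1832 is in that span).
Apr 23, 1832 → Apr 23, 1833: 365 days.
Apr 23, 1833 → Apr 23, 1834: 365 days.
Apr 23, 1834 → Apr 23, 1835: 365 days.
Apr 23, 1835 → Apr 23, 1836: 366 days (Feb 29, 1836 is in that span).
Apr 23, 1836 → Apr 23, 1837: 365 days.
Apr 23, 1837 → Apr 23, 1838: 365 days.
Apr 23, 1838 → May 23, 1838: 30 days (April has 30).
May 23, 1838 → Jun 23, 1838: 31 days (May has 31).
Jun 23, 1838 → Jul 23, 1838: 30 days (June has 30).
Jul 23, 1838 → Aug 23, 1838: 31 days (July has 31).
Aug 23, 1838 → Sep 23, 1838: 31 days (August has 31).
Sep 23, 1838 → Oct 23, 1838: 30 days (September has 30).
Oct 23, 1838 → Nov 23, 1838: 31 days (October has 31).
Nov 23, 1838 → Dec 23, 1838: 30 days (November has 30).
Dec 23, 1838 → Jan 23, 1839: 31 days (December has 31).
Jan 23, 1839 → Feb 23, 1839: 31 days (January has 31).
Feb 23, 1839 → Mar 23, 1839: 28 days (February has 28).
Mar 23, 1839 → Apr 23, 1839: 31 days (March has 31).
Apr 23, 1839 → Apr 27, 1839: 4 days.
Total: 3291 days.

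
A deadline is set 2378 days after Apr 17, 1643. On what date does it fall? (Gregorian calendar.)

+366 (one year; includes Feb 29, 1644) → Apr 17, 1644 (2012 left).
+365 (one year) → Apr 17, 1645 (1647 left).
+365 (one year) → Apr 17, 1646 (1282 left).
+365 (one year) → Apr 17, 1647 (917 left).
+366 (one year; includes Feb 29, 1648) → Apr 17, 1648 (551 left).
+365 (one year) → Apr 17, 1649 (186 left).
Apr has 30 days: +14 → May 1, 1649 (172 left).
May has 31 days: +31 → Jun 1, 1649 (141 left).
Jun has 30 days: +30 → Jul 1, 1649 (111 left).
Jul has 31 days: +31 → Aug 1, 1649 (80 left).
Aug has 31 days: +31 → Sep 1, 1649 (49 left).
Sep has 30 days: +30 → Oct 1, 1649 (19 left).
+19 → Oct 20, 1649.

October 20, 1649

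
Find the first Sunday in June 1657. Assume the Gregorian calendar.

June 3, 1657

June 1, 1657 is a Friday.
The first Sunday is therefore June 3 (2 days later).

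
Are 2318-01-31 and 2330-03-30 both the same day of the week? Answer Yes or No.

From Jan 31, 2318 to Mar 30, 2330 is 4441 days.
4441 mod 7 = 3, so they are different weekdays.
(Jan 31, 2318 is a Thursday; Mar 30, 2330 is a Sunday.)

No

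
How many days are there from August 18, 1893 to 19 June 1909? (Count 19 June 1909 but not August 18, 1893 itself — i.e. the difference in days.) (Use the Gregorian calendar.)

Aug 18, 1893 → Aug 18, 1894: 365 days.
Aug 18, 1894 → Aug 18, 1895: 365 days.
Aug 18, 1895 → Aug 18, 1896: 366 days (Feb 29, 1896 is in that span).
Aug 18, 1896 → Aug 18, 1897: 365 days.
Aug 18, 1897 → Aug 18, 1898: 365 days.
Aug 18, 1898 → Aug 18, 1899: 365 days.
Aug 18, 1899 → Aug 18, 1900: 365 days.
Aug 18, 1900 → Aug 18, 1901: 365 days.
Aug 18, 1901 → Aug 18, 1902: 365 days.
Aug 18, 1902 → Aug 18, 1903: 365 days.
Aug 18, 1903 → Aug 18, 1904: 366 days (Feb 29, 1904 is in that span).
Aug 18, 1904 → Aug 18, 1905: 365 days.
Aug 18, 1905 → Aug 18, 1906: 365 days.
Aug 18, 1906 → Aug 18, 1907: 365 days.
Aug 18, 1907 → Aug 18, 1908: 366 days (Feb 29, 1908 is in that span).
Aug 18, 1908 → Sep 18, 1908: 31 days (August has 31).
Sep 18, 1908 → Oct 18, 1908: 30 days (September has 30).
Oct 18, 1908 → Nov 18, 1908: 31 days (October has 31).
Nov 18, 1908 → Dec 18, 1908: 30 days (November has 30).
Dec 18, 1908 → Jan 18, 1909: 31 days (December has 31).
Jan 18, 1909 → Feb 18, 1909: 31 days (January has 31).
Feb 18, 1909 → Mar 18, 1909: 28 days (February has 28).
Mar 18, 1909 → Apr 18, 1909: 31 days (March has 31).
Apr 18, 1909 → May 18, 1909: 30 days (April has 30).
May 18, 1909 → Jun 18, 1909: 31 days (May has 31).
Jun 18, 1909 → Jun 19, 1909: 1 days.
Total: 5783 days.

5783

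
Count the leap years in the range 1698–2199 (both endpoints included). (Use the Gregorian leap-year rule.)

Multiples of 4 in [1698,2199]: 125.
Of those, multiples of 100: 5 (not leap unless ÷400).
Multiples of 400: 1.
Leap years = 125 − 5 + 1 = 121.

121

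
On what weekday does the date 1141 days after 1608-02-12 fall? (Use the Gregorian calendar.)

Tuesday

First find the weekday of Feb 12, 1608. Doomsday rule: the anchor day for the 1600s is Tuesday. For year 08: 8÷12 = 0 r 8, and 8÷4 = 2, so 0+8+2 = 10.
Tuesday + 10 ≡ Friday — that's 1608's doomsday.
In February the doomsday date is Feb 29 (1608 is a leap year (divisible by 4)).
Feb 12 is 17 days before Feb 29; 17 mod 7 = 3, so Friday − 3 = Tuesday.
1141 mod 7 = 0, so 1141 days after a Tuesday is Tuesday + 0 = Tuesday.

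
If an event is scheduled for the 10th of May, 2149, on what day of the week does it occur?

Saturday

Doomsday rule: the anchor day for the 2100s is Sunday. For year 49: 49÷12 = 4 r 1, and 1÷4 = 0, so 4+1+0 = 5.
Sunday + 5 ≡ Friday — that's 2149's doomsday.
In May the doomsday date is May 9.
May 10 is 1 day after May 9; 1 mod 7 = 1, so Friday + 1 = Saturday.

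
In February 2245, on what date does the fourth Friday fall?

February 28, 2245

February 1, 2245 is a Saturday.
The first Friday is therefore February 7 (6 days later).
The fourth Friday is 7 + 3×7 = February 28.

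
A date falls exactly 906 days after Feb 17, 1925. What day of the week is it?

Feb 17, 1925 is a Tuesday.
906 mod 7 = 3, so 906 days after a Tuesday is Tuesday + 3 = Friday.

Friday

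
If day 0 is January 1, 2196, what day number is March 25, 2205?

Jan 1, 2196 → Jan 1, 2197: 366 days (Feb 29, 2196 is in that span).
Jan 1, 2197 → Jan 1, 2198: 365 days.
Jan 1, 2198 → Jan 1, 2199: 365 days.
Jan 1, 2199 → Jan 1, 2200: 365 days.
Jan 1, 2200 → Jan 1, 2201: 365 days.
Jan 1, 2201 → Jan 1, 2202: 365 days.
Jan 1, 2202 → Jan 1, 2203: 365 days.
Jan 1, 2203 → Jan 1, 2204: 365 days.
Jan 1, 2204 → Jan 1, 2205: 366 days (Feb 29, 2204 is in that span).
Jan 1, 2205 → Feb 1, 2205: 31 days (January has 31).
Feb 1, 2205 → Mar 1, 2205: 28 days (February has 28).
Mar 1, 2205 → Mar 25, 2205: 24 days.
Total: 3370 days.

3370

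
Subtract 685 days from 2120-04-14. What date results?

May 30, 2118

−366 (one year; includes Feb 29, 2120) → Apr 14, 2119 (319 left).
−14 → Mar 31, 2119 (end of Mar, 31 days; 305 left).
−31 → Feb 28, 2119 (end of Feb, 28 days; 274 left).
−28 → Jan 31, 2119 (end of Jan, 31 days; 246 left).
−31 → Dec 31, 2118 (end of Dec, 31 days; 215 left).
−31 → Nov 30, 2118 (end of Nov, 30 days; 184 left).
−30 → Oct 31, 2118 (end of Oct, 31 days; 154 left).
−31 → Sep 30, 2118 (end of Sep, 30 days; 123 left).
−30 → Aug 31, 2118 (end of Aug, 31 days; 93 left).
−31 → Jul 31, 2118 (end of Jul, 31 days; 62 left).
−31 → Jun 30, 2118 (end of Jun, 30 days; 31 left).
−30 → May 31, 2118 (end of May, 31 days; 1 left).
−1 → May 30, 2118.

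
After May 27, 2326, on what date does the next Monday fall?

May 27, 2326 is a Thursday.
From Thursday to the next Monday is 4 days.
May 27, 2326 + 4 = May 31, 2326.

May 31, 2326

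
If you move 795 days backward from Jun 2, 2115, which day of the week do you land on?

Wednesday

Jun 2, 2115 is a Sunday.
795 mod 7 = 4, so 795 days before a Sunday is Sunday − 4 = Wednesday.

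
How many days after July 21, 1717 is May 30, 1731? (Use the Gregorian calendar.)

Jul 21, 1717 → Jul 21, 1718: 365 days.
Jul 21, 1718 → Jul 21, 1719: 365 days.
Jul 21, 1719 → Jul 21, 1720: 366 days (Feb 29, 1720 is in that span).
Jul 21, 1720 → Jul 21, 1721: 365 days.
Jul 21, 1721 → Jul 21, 1722: 365 days.
Jul 21, 1722 → Jul 21, 1723: 365 days.
Jul 21, 1723 → Jul 21, 1724: 366 days (Feb 29, 1724 is in that span).
Jul 21, 1724 → Jul 21, 1725: 365 days.
Jul 21, 1725 → Jul 21, 1726: 365 days.
Jul 21, 1726 → Jul 21, 1727: 365 days.
Jul 21, 1727 → Jul 21, 1728: 366 days (Feb 29, 1728 is in that span).
Jul 21, 1728 → Jul 21, 1729: 365 days.
Jul 21, 1729 → Jul 21, 1730: 365 days.
Jul 21, 1730 → Aug 21, 1730: 31 days (July has 31).
Aug 21, 1730 → Sep 21, 1730: 31 days (August has 31).
Sep 21, 1730 → Oct 21, 1730: 30 days (September has 30).
Oct 21, 1730 → Nov 21, 1730: 31 days (October has 31).
Nov 21, 1730 → Dec 21, 1730: 30 days (November has 30).
Dec 21, 1730 → Jan 21, 1731: 31 days (December has 31).
Jan 21, 1731 → Feb 21, 1731: 31 days (January has 31).
Feb 21, 1731 → Mar 21, 1731: 28 days (February has 28).
Mar 21, 1731 → Apr 21, 1731: 31 days (March has 31).
Apr 21, 1731 → May 21, 1731: 30 days (April has 30).
May 21, 1731 → May 30, 1731: 9 days.
Total: 5061 days.

5061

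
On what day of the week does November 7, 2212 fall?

Saturday

Doomsday rule: the anchor day for the 2200s is Friday. For year 12: 12÷12 = 1 r 0, and 0÷4 = 0, so 1+0+0 = 1.
Friday + 1 ≡ Saturday — that's 2212's doomsday.
In November the doomsday date is Nov 7.
Nov 7 is the doomsday itself: Saturday.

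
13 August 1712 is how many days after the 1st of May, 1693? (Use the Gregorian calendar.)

May 1, 1693 → May 1, 1694: 365 days.
May 1, 1694 → May 1, 1695: 365 days.
May 1, 1695 → May 1, 1696: 366 days (Feb 29, 1696 is in that span).
May 1, 1696 → May 1, 1697: 365 days.
May 1, 1697 → May 1, 1698: 365 days.
May 1, 1698 → May 1, 1699: 365 days.
May 1, 1699 → May 1, 1700: 365 days.
May 1, 1700 → May 1, 1701: 365 days.
May 1, 1701 → May 1, 1702: 365 days.
May 1, 1702 → May 1, 1703: 365 days.
May 1, 1703 → May 1, 1704: 366 days (Feb 29, 1704 is in that span).
May 1, 1704 → May 1, 1705: 365 days.
May 1, 1705 → May 1, 1706: 365 days.
May 1, 1706 → May 1, 1707: 365 days.
May 1, 1707 → May 1, 1708: 366 days (Feb 29, 1708 is in that span).
May 1, 1708 → May 1, 1709: 365 days.
May 1, 1709 → May 1, 1710: 365 days.
May 1, 1710 → May 1, 1711: 365 days.
May 1, 1711 → May 1, 1712: 366 days (Feb 29, 1712 is in that span).
May 1, 1712 → Jun 1, 1712: 31 days (May has 31).
Jun 1, 1712 → Jul 1, 1712: 30 days (June has 30).
Jul 1, 1712 → Aug 1, 1712: 31 days (July has 31).
Aug 1, 1712 → Aug 13, 1712: 12 days.
Total: 7043 days.

7043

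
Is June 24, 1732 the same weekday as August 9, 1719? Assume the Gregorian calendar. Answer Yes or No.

No

From Aug 9, 1719 to Jun 24, 1732 is 4703 days.
4703 mod 7 = 6, so they are different weekdays.
(Aug 9, 1719 is a Wednesday; Jun 24, 1732 is a Tuesday.)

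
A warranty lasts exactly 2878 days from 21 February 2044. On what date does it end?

January 8, 2052

+366 (one year; includes Feb 29, 2044) → Feb 21, 2045 (2512 left).
+365 (one year) → Feb 21, 2046 (2147 left).
+365 (one year) → Feb 21, 2047 (1782 left).
+365 (one year) → Feb 21, 2048 (1417 left).
+366 (one year; includes Feb 29, 2048) → Feb 21, 2049 (1051 left).
+365 (one year) → Feb 21, 2050 (686 left).
+365 (one year) → Feb 21, 2051 (321 left).
Feb has 28 days: +8 → Mar 1, 2051 (313 left).
Mar has 31 days: +31 → Apr 1, 2051 (282 left).
Apr has 30 days: +30 → May 1, 2051 (252 left).
May has 31 days: +31 → Jun 1, 2051 (221 left).
Jun has 30 days: +30 → Jul 1, 2051 (191 left).
Jul has 31 days: +31 → Aug 1, 2051 (160 left).
Aug has 31 days: +31 → Sep 1, 2051 (129 left).
Sep has 30 days: +30 → Oct 1, 2051 (99 left).
Oct has 31 days: +31 → Nov 1, 2051 (68 left).
Nov has 30 days: +30 → Dec 1, 2051 (38 left).
Dec has 31 days: +31 → Jan 1, 2052 (7 left).
+7 → Jan 8, 2052.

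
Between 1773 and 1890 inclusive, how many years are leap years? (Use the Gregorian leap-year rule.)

Multiples of 4 in [1773,1890]: 29.
Of those, multiples of 100: 1 (not leap unless ÷400).
Multiples of 400: 0.
Leap years = 29 − 1 + 0 = 28.

28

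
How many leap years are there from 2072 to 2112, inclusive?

10

Multiples of 4 in [2072,2112]: 11.
Of those, multiples of 100: 1 (not leap unless ÷400).
Multiples of 400: 0.
Leap years = 11 − 1 + 0 = 10.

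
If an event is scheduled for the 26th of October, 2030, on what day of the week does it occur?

Doomsday rule: the anchor day for the 2000s is Tuesday. For year 30: 30÷12 = 2 r 6, and 6÷4 = 1, so 2+6+1 = 9.
Tuesday + 9 ≡ Thursday — that's 2030's doomsday.
In October the doomsday date is Oct 10.
Oct 26 is 16 days after Oct 10; 16 mod 7 = 2, so Thursday + 2 = Saturday.

Saturday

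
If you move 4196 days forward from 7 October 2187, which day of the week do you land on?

Wednesday

First find the weekday of Oct 7, 2187. Doomsday rule: the anchor day for the 2100s is Sunday. For year 87: 87÷12 = 7 r 3, and 3÷4 = 0, so 7+3+0 = 10.
Sunday + 10 ≡ Wednesday — that's 2187's doomsday.
In October the doomsday date is Oct 10.
Oct 7 is 3 days before Oct 10; 3 mod 7 = 3, so Wednesday − 3 = Sunday.
4196 mod 7 = 3, so 4196 days after a Sunday is Sunday + 3 = Wednesday.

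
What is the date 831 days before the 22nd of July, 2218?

April 12, 2216

−365 (one year) → Jul 22, 2217 (466 left).
−365 (one year) → Jul 22, 2216 (101 left).
−22 → Jun 30, 2216 (end of Jun, 30 days; 79 left).
−30 → May 31, 2216 (end of May, 31 days; 49 left).
−31 → Apr 30, 2216 (end of Apr, 30 days; 18 left).
−18 → Apr 12, 2216.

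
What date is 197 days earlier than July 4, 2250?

−4 → Jun 30, 2250 (end of Jun, 30 days; 193 left).
−30 → May 31, 2250 (end of May, 31 days; 163 left).
−31 → Apr 30, 2250 (end of Apr, 30 days; 132 left).
−30 → Mar 31, 2250 (end of Mar, 31 days; 102 left).
−31 → Feb 28, 2250 (end of Feb, 28 days; 71 left).
−28 → Jan 31, 2250 (end of Jan, 31 days; 43 left).
−31 → Dec 31, 2249 (end of Dec, 31 days; 12 left).
−12 → Dec 19, 2249.

December 19, 2249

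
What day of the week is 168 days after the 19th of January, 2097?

Saturday

Jan 19, 2097 is a Saturday.
168 mod 7 = 0, so 168 days after a Saturday is Saturday + 0 = Saturday.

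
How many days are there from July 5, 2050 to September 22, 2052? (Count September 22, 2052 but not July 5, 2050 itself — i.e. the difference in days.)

810

Jul 5, 2050 → Jul 5, 2051: 365 days.
Jul 5, 2051 → Jul 5, 2052: 366 days (Feb 29, 2052 is in that span).
Jul 5, 2052 → Aug 5, 2052: 31 days (July has 31).
Aug 5, 2052 → Sep 5, 2052: 31 days (August has 31).
Sep 5, 2052 → Sep 22, 2052: 17 days.
Total: 810 days.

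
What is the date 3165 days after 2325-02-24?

+365 (one year) → Feb 24, 2326 (2800 left).
+365 (one year) → Feb 24, 2327 (2435 left).
+365 (one year) → Feb 24, 2328 (2070 left).
+366 (one year; includes Feb 29, 2328) → Feb 24, 2329 (1704 left).
+365 (one year) → Feb 24, 2330 (1339 left).
+365 (one year) → Feb 24, 2331 (974 left).
+365 (one year) → Feb 24, 2332 (609 left).
+366 (one year; includes Feb 29, 2332) → Feb 24, 2333 (243 left).
Feb has 28 days: +5 → Mar 1, 2333 (238 left).
Mar has 31 days: +31 → Apr 1, 2333 (207 left).
Apr has 30 days: +30 → May 1, 2333 (177 left).
May has 31 days: +31 → Jun 1, 2333 (146 left).
Jun has 30 days: +30 → Jul 1, 2333 (116 left).
Jul has 31 days: +31 → Aug 1, 2333 (85 left).
Aug has 31 days: +31 → Sep 1, 2333 (54 left).
Sep has 30 days: +30 → Oct 1, 2333 (24 left).
+24 → Oct 25, 2333.

October 25, 2333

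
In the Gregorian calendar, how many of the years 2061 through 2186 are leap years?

Multiples of 4 in [2061,2186]: 31.
Of those, multiples of 100: 1 (not leap unless ÷400).
Multiples of 400: 0.
Leap years = 31 − 1 + 0 = 30.

30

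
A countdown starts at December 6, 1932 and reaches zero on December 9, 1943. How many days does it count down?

Dec 6, 1932 → Dec 6, 1933: 365 days.
Dec 6, 1933 → Dec 6, 1934: 365 days.
Dec 6, 1934 → Dec 6, 1935: 365 days.
Dec 6, 1935 → Dec 6, 1936: 366 days (Feb 29, 1936 is in that span).
Dec 6, 1936 → Dec 6, 1937: 365 days.
Dec 6, 1937 → Dec 6, 1938: 365 days.
Dec 6, 1938 → Dec 6, 1939: 365 days.
Dec 6, 1939 → Dec 6, 1940: 366 days (Feb 29, 1940 is in that span).
Dec 6, 1940 → Dec 6, 1941: 365 days.
Dec 6, 1941 → Dec 6, 1942: 365 days.
Dec 6, 1942 → Jan 6, 1943: 31 days (December has 31).
Jan 6, 1943 → Feb 6, 1943: 31 days (January has 31).
Feb 6, 1943 → Mar 6, 1943: 28 days (February has 28).
Mar 6, 1943 → Apr 6, 1943: 31 days (March has 31).
Apr 6, 1943 → May 6, 1943: 30 days (April has 30).
May 6, 1943 → Jun 6, 1943: 31 days (May has 31).
Jun 6, 1943 → Jul 6, 1943: 30 days (June has 30).
Jul 6, 1943 → Aug 6, 1943: 31 days (July has 31).
Aug 6, 1943 → Sep 6, 1943: 31 days (August has 31).
Sep 6, 1943 → Oct 6, 1943: 30 days (September has 30).
Oct 6, 1943 → Nov 6, 1943: 31 days (October has 31).
Nov 6, 1943 → Dec 6, 1943: 30 days (November has 30).
Dec 6, 1943 → Dec 9, 1943: 3 days.
Total: 4020 days.

4020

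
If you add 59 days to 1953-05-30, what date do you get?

July 28, 1953

May has 31 days: +2 → Jun 1, 1953 (57 left).
Jun has 30 days: +30 → Jul 1, 1953 (27 left).
+27 → Jul 28, 1953.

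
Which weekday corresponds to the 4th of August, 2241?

Doomsday rule: the anchor day for the 2200s is Friday. For year 41: 41÷12 = 3 r 5, and 5÷4 = 1, so 3+5+1 = 9.
Friday + 9 ≡ Sunday — that's 2241's doomsday.
In August the doomsday date is Aug 8.
Aug 4 is 4 days before Aug 8; 4 mod 7 = 4, so Sunday − 4 = Wednesday.

Wednesday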